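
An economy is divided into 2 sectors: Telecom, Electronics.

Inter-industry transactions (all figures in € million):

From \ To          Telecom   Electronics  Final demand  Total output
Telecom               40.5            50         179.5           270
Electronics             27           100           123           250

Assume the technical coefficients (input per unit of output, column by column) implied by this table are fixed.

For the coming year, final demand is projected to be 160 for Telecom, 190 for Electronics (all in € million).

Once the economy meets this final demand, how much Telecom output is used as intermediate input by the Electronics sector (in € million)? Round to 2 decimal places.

Technical coefficients a_ij = z_ij / X_j:
  a_11 = 40.5/270 = 0.15, a_21 = 27/270 = 0.10
  a_12 = 50/250 = 0.20, a_22 = 100/250 = 0.40
I − A =
  [   0.85    -0.20]
  [  -0.10     0.60]
det(I−A) = (0.85)(0.60) − (-0.20)(-0.10) = 0.4900
adj(I−A) = [[0.60, 0.20], [0.10, 0.85]]
(I − A)⁻¹ = adj(I−A) / det(I−A) ≈
  [   1.2245     0.4082]
  [   0.2041     1.7347]
First solve x = (I − A)⁻¹ d = adj(I−A)·d / det(I−A); in particular x_2 = (0.10·160 + 0.85·190) / 0.4900 = 177.50 / 0.4900 ≈ 362.2449.
Intermediate flow from 1 to 2: z_12 = a_12 · x_2 = 0.20 × 177.50 / 0.4900 = 35.50 / 0.4900 ≈ 72.45.

z_12 = 72.45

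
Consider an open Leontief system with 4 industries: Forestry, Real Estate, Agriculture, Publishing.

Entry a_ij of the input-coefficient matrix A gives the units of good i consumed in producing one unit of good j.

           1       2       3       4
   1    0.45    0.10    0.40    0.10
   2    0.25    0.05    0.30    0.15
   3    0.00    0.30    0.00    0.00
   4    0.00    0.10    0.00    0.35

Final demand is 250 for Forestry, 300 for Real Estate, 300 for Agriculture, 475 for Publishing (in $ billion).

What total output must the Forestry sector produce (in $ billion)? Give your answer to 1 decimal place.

I − A =
  [   0.55    -0.10    -0.40    -0.10]
  [  -0.25     0.95    -0.30    -0.15]
  [   0.00    -0.30     1.00     0.00]
  [   0.00    -0.10     0.00     0.65]
Compute the cofactors C_ij = (−1)^(i+j)·(3×3 minor ij) of I−A; the adjugate is their transpose:
adj(I−A) = Cᵀ =
  [ 0.544000   0.153000   0.263500   0.119000]
  [ 0.162500   0.357500   0.172250   0.107500]
  [ 0.048750   0.107250   0.312625   0.032250]
  [ 0.025000   0.055000   0.026500   0.418000]
det(I−A) = Σ_j (I−A)_1j·C_1j = (0.55)(0.544000) + (-0.10)(0.162500) + (-0.40)(0.048750) + (-0.10)(0.025000) = 0.26095
(I − A)⁻¹ = adj(I−A) / det(I−A) ≈
  [   2.0847     0.5863     1.0098     0.4560]
  [   0.6227     1.3700     0.6601     0.4120]
  [   0.1868     0.4110     1.1980     0.1236]
  [   0.0958     0.2108     0.1016     1.6018]
x = (I − A)⁻¹ d = adj(I−A)·d / det(I−A), with det(I−A) = 0.26095:
  x_1 = (0.544000·250 + 0.153000·300 + 0.263500·300 + 0.119000·475) / 0.26095 = 317.475 / 0.26095 ≈ 1216.6
  x_2 = (0.162500·250 + 0.357500·300 + 0.172250·300 + 0.107500·475) / 0.26095 = 250.6125 / 0.26095 ≈ 960.4
  x_3 = (0.048750·250 + 0.107250·300 + 0.312625·300 + 0.032250·475) / 0.26095 = 153.46875 / 0.26095 ≈ 588.1
  x_4 = (0.025000·250 + 0.055000·300 + 0.026500·300 + 0.418000·475) / 0.26095 = 229.25 / 0.26095 ≈ 878.5

x_1 = 1216.6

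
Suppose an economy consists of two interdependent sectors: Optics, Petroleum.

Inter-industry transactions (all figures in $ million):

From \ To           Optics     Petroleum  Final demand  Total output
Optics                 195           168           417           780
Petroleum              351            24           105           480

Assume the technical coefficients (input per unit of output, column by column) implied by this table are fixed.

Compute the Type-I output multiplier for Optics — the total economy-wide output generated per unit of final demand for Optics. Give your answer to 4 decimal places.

m_O = 2.5225

Technical coefficients a_ij = z_ij / X_j:
  a_OO = 195/780 = 0.25, a_PO = 351/780 = 0.45
  a_OP = 168/480 = 0.35, a_PP = 24/480 = 0.05
I − A =
  [   0.75    -0.35]
  [  -0.45     0.95]
det(I−A) = (0.75)(0.95) − (-0.35)(-0.45) = 0.5550
adj(I−A) = [[0.95, 0.35], [0.45, 0.75]]
(I − A)⁻¹ = adj(I−A) / det(I−A) ≈
  [   1.71171     0.63063]
  [   0.81081     1.35135]
The output multiplier for sector j is the column-j sum of the Leontief inverse (I − A)⁻¹ = adj(I−A) / det(I−A).
Column O of adj(I−A): (0.95, 0.45); det(I−A) = 0.5550.
m_O = (0.95 + 0.45) / 0.5550 = 1.40 / 0.5550 ≈ 2.5225.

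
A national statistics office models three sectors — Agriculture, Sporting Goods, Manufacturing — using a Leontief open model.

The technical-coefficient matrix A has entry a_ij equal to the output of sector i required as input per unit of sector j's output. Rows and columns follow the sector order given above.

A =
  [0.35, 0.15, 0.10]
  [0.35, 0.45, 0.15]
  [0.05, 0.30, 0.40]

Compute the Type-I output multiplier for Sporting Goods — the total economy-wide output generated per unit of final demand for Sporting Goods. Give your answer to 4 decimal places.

m_2 = 5.0762

I − A =
  [   0.65    -0.15    -0.10]
  [  -0.35     0.55    -0.15]
  [  -0.05    -0.30     0.60]
Cofactors of I−A, C_ij = (−1)^(i+j)·(minor ij) (rows/columns in the sector order above):
  C_11 = (0.55)(0.60) − (-0.15)(-0.30) = 0.2850
  C_12 = −[(-0.35)(0.60) − (-0.15)(-0.05)] = 0.2175
  C_13 = (-0.35)(-0.30) − (0.55)(-0.05) = 0.1325
  C_21 = −[(-0.15)(0.60) − (-0.10)(-0.30)] = 0.1200
  C_22 = (0.65)(0.60) − (-0.10)(-0.05) = 0.3850
  C_23 = −[(0.65)(-0.30) − (-0.15)(-0.05)] = 0.2025
  C_31 = (-0.15)(-0.15) − (-0.10)(0.55) = 0.0775
  C_32 = −[(0.65)(-0.15) − (-0.10)(-0.35)] = 0.1325
  C_33 = (0.65)(0.55) − (-0.15)(-0.35) = 0.3050
det(I−A) = Σ_j (I−A)_1j·C_1j = (0.65)(0.2850) + (-0.15)(0.2175) + (-0.10)(0.1325) = 0.139375
adj(I−A) = Cᵀ =
  [ 0.2850   0.1200   0.0775]
  [ 0.2175   0.3850   0.1325]
  [ 0.1325   0.2025   0.3050]
(I − A)⁻¹ = adj(I−A) / det(I−A) ≈
  [   2.04484     0.86099     0.55605]
  [   1.56054     2.76233     0.95067]
  [   0.95067     1.45291     2.18834]
The output multiplier for sector j is the column-j sum of the Leontief inverse (I − A)⁻¹ = adj(I−A) / det(I−A).
Column 2 of adj(I−A): (0.1200, 0.3850, 0.2025); det(I−A) = 0.139375.
m_2 = (0.1200 + 0.3850 + 0.2025) / 0.139375 = 0.7075 / 0.139375 ≈ 5.0762.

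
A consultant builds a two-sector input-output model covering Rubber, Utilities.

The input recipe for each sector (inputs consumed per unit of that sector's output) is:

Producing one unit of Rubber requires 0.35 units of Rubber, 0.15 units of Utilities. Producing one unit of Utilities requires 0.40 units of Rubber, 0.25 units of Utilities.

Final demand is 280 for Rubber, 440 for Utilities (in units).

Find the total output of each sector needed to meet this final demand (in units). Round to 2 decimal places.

x_1 = 902.92, x_2 = 767.25

I − A =
  [   0.65    -0.40]
  [  -0.15     0.75]
det(I−A) = (0.65)(0.75) − (-0.40)(-0.15) = 0.4275
adj(I−A) = [[0.75, 0.40], [0.15, 0.65]]
(I − A)⁻¹ = adj(I−A) / det(I−A) ≈
  [   1.7544     0.9357]
  [   0.3509     1.5205]
x = (I − A)⁻¹ d = adj(I−A)·d / det(I−A), with det(I−A) = 0.4275:
  x_1 = (0.75·280 + 0.40·440) / 0.4275 = 386.00 / 0.4275 ≈ 902.92
  x_2 = (0.15·280 + 0.65·440) / 0.4275 = 328.00 / 0.4275 ≈ 767.25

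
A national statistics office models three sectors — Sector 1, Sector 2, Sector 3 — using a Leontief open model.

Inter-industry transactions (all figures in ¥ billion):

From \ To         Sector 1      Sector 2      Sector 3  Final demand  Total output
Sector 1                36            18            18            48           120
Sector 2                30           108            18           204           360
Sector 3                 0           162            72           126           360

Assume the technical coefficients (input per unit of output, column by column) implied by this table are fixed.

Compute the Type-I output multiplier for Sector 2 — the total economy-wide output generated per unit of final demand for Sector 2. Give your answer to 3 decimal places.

Technical coefficients a_ij = z_ij / X_j:
  a_11 = 36/120 = 0.30, a_21 = 30/120 = 0.25, a_31 = 0/120 = 0.00
  a_12 = 18/360 = 0.05, a_22 = 108/360 = 0.30, a_32 = 162/360 = 0.45
  a_13 = 18/360 = 0.05, a_23 = 18/360 = 0.05, a_33 = 72/360 = 0.20
I − A =
  [   0.70    -0.05    -0.05]
  [  -0.25     0.70    -0.05]
  [   0.00    -0.45     0.80]
Cofactors of I−A, C_ij = (−1)^(i+j)·(minor ij) (rows/columns in the sector order above):
  C_11 = (0.70)(0.80) − (-0.05)(-0.45) = 0.5375
  C_12 = −[(-0.25)(0.80) − (-0.05)(0.00)] = 0.2000
  C_13 = (-0.25)(-0.45) − (0.70)(0.00) = 0.1125
  C_21 = −[(-0.05)(0.80) − (-0.05)(-0.45)] = 0.0625
  C_22 = (0.70)(0.80) − (-0.05)(0.00) = 0.5600
  C_23 = −[(0.70)(-0.45) − (-0.05)(0.00)] = 0.3150
  C_31 = (-0.05)(-0.05) − (-0.05)(0.70) = 0.0375
  C_32 = −[(0.70)(-0.05) − (-0.05)(-0.25)] = 0.0475
  C_33 = (0.70)(0.70) − (-0.05)(-0.25) = 0.4775
det(I−A) = Σ_j (I−A)_1j·C_1j = (0.70)(0.5375) + (-0.05)(0.2000) + (-0.05)(0.1125) = 0.360625
adj(I−A) = Cᵀ =
  [ 0.5375   0.0625   0.0375]
  [ 0.2000   0.5600   0.0475]
  [ 0.1125   0.3150   0.4775]
(I − A)⁻¹ = adj(I−A) / det(I−A) ≈
  [   1.4905     0.1733     0.1040]
  [   0.5546     1.5529     0.1317]
  [   0.3120     0.8735     1.3241]
The output multiplier for sector j is the column-j sum of the Leontief inverse (I − A)⁻¹ = adj(I−A) / det(I−A).
Column 2 of adj(I−A): (0.0625, 0.5600, 0.3150); det(I−A) = 0.360625.
m_2 = (0.0625 + 0.5600 + 0.3150) / 0.360625 = 0.9375 / 0.360625 ≈ 2.600.

m_2 = 2.600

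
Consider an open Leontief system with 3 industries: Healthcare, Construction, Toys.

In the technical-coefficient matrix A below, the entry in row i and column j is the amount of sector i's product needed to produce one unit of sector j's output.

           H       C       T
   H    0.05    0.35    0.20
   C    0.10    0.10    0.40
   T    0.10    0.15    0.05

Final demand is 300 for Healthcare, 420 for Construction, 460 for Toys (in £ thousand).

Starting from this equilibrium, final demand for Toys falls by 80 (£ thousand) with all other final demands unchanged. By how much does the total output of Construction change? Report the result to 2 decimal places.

I − A =
  [   0.95    -0.35    -0.20]
  [  -0.10     0.90    -0.40]
  [  -0.10    -0.15     0.95]
Cofactors of I−A, C_ij = (−1)^(i+j)·(minor ij) (rows/columns in the sector order above):
  C_11 = (0.90)(0.95) − (-0.40)(-0.15) = 0.7950
  C_12 = −[(-0.10)(0.95) − (-0.40)(-0.10)] = 0.1350
  C_13 = (-0.10)(-0.15) − (0.90)(-0.10) = 0.1050
  C_21 = −[(-0.35)(0.95) − (-0.20)(-0.15)] = 0.3625
  C_22 = (0.95)(0.95) − (-0.20)(-0.10) = 0.8825
  C_23 = −[(0.95)(-0.15) − (-0.35)(-0.10)] = 0.1775
  C_31 = (-0.35)(-0.40) − (-0.20)(0.90) = 0.3200
  C_32 = −[(0.95)(-0.40) − (-0.20)(-0.10)] = 0.4000
  C_33 = (0.95)(0.90) − (-0.35)(-0.10) = 0.8200
det(I−A) = Σ_j (I−A)_1j·C_1j = (0.95)(0.7950) + (-0.35)(0.1350) + (-0.20)(0.1050) = 0.6870
adj(I−A) = Cᵀ =
  [ 0.7950   0.3625   0.3200]
  [ 0.1350   0.8825   0.4000]
  [ 0.1050   0.1775   0.8200]
(I − A)⁻¹ = adj(I−A) / det(I−A) ≈
  [   1.1572     0.5277     0.4658]
  [   0.1965     1.2846     0.5822]
  [   0.1528     0.2584     1.1936]
Δx = (I − A)⁻¹ Δd with Δd having -80 in the Toys component and 0 elsewhere.
So Δx_C = L_CT · (-80), where L_CT = adj(I−A)_CT / det(I−A) = 0.4000 / 0.6870.
Δx_C = 0.4000 × (-80) / 0.6870 = -32.00 / 0.6870 ≈ -46.58.

Δx_C = -46.58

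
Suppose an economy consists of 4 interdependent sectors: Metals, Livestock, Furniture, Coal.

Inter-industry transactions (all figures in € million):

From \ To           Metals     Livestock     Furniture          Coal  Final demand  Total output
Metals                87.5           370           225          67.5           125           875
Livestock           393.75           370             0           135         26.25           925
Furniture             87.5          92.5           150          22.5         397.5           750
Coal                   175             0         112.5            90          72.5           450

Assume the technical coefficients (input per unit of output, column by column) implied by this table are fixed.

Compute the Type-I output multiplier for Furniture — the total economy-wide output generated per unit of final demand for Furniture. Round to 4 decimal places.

m_3 = 4.3805

Technical coefficients a_ij = z_ij / X_j:
  a_11 = 87.5/875 = 0.10, a_21 = 393.75/875 = 0.45, a_31 = 87.5/875 = 0.10, a_41 = 175/875 = 0.20
  a_12 = 370/925 = 0.40, a_22 = 370/925 = 0.40, a_32 = 92.5/925 = 0.10, a_42 = 0/925 = 0.00
  a_13 = 225/750 = 0.30, a_23 = 0/750 = 0.00, a_33 = 150/750 = 0.20, a_43 = 112.5/750 = 0.15
  a_14 = 67.5/450 = 0.15, a_24 = 135/450 = 0.30, a_34 = 22.5/450 = 0.05, a_44 = 90/450 = 0.20
I − A =
  [   0.90    -0.40    -0.30    -0.15]
  [  -0.45     0.60     0.00    -0.30]
  [  -0.10    -0.10     0.80    -0.05]
  [  -0.20     0.00    -0.15     0.80]
Compute the cofactors C_ij = (−1)^(i+j)·(3×3 minor ij) of I−A; the adjugate is their transpose:
adj(I−A) = Cᵀ =
  [ 0.375000   0.279250   0.175500   0.186000]
  [ 0.337125   0.516000   0.176625   0.267750]
  [ 0.096000   0.105000   0.246000   0.072750]
  [ 0.111750   0.089500   0.090000   0.256500]
det(I−A) = Σ_j (I−A)_1j·C_1j = (0.90)(0.375000) + (-0.40)(0.337125) + (-0.30)(0.096000) + (-0.15)(0.111750) = 0.1570875
(I − A)⁻¹ = adj(I−A) / det(I−A) ≈
  [   2.38720     1.77767     1.11721     1.18405]
  [   2.14610     3.28479     1.12437     1.70446]
  [   0.61112     0.66842     1.56601     0.46312]
  [   0.71139     0.56975     0.57293     1.63285]
The output multiplier for sector j is the column-j sum of the Leontief inverse (I − A)⁻¹ = adj(I−A) / det(I−A).
Column 3 of adj(I−A): (0.175500, 0.176625, 0.246000, 0.090000); det(I−A) = 0.1570875.
m_3 = (0.175500 + 0.176625 + 0.246000 + 0.090000) / 0.1570875 = 0.688125 / 0.1570875 ≈ 4.3805.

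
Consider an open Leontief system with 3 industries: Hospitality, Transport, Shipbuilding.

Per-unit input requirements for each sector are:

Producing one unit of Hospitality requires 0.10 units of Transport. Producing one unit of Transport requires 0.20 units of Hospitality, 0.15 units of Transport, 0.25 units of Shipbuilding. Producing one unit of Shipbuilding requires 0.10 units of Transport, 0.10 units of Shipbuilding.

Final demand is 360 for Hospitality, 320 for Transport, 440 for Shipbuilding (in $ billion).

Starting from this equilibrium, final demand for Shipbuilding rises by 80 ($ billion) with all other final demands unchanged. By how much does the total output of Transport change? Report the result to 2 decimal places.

Δx_2 = 11.08

I − A =
  [   1.00    -0.20     0.00]
  [  -0.10     0.85    -0.10]
  [   0.00    -0.25     0.90]
Cofactors of I−A, C_ij = (−1)^(i+j)·(minor ij) (rows/columns in the sector order above):
  C_11 = (0.85)(0.90) − (-0.10)(-0.25) = 0.7400
  C_12 = −[(-0.10)(0.90) − (-0.10)(0.00)] = 0.0900
  C_13 = (-0.10)(-0.25) − (0.85)(0.00) = 0.0250
  C_21 = −[(-0.20)(0.90) − (0.00)(-0.25)] = 0.1800
  C_22 = (1.00)(0.90) − (0.00)(0.00) = 0.9000
  C_23 = −[(1.00)(-0.25) − (-0.20)(0.00)] = 0.2500
  C_31 = (-0.20)(-0.10) − (0.00)(0.85) = 0.0200
  C_32 = −[(1.00)(-0.10) − (0.00)(-0.10)] = 0.1000
  C_33 = (1.00)(0.85) − (-0.20)(-0.10) = 0.8300
det(I−A) = Σ_j (I−A)_1j·C_1j = (1.00)(0.7400) + (-0.20)(0.0900) + (0.00)(0.0250) = 0.7220
adj(I−A) = Cᵀ =
  [ 0.7400   0.1800   0.0200]
  [ 0.0900   0.9000   0.1000]
  [ 0.0250   0.2500   0.8300]
(I − A)⁻¹ = adj(I−A) / det(I−A) ≈
  [   1.0249     0.2493     0.0277]
  [   0.1247     1.2465     0.1385]
  [   0.0346     0.3463     1.1496]
Δx = (I − A)⁻¹ Δd with Δd having +80 in the Shipbuilding component and 0 elsewhere.
So Δx_2 = L_23 · (+80), where L_23 = adj(I−A)_23 / det(I−A) = 0.1000 / 0.7220.
Δx_2 = 0.1000 × (+80) / 0.7220 = 8.00 / 0.7220 ≈ 11.08.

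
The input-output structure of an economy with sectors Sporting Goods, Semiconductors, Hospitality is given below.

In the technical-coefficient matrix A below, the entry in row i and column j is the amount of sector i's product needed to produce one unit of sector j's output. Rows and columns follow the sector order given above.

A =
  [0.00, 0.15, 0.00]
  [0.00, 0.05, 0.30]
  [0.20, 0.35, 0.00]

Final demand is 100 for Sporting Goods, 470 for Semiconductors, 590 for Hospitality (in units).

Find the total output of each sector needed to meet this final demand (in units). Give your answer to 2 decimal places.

I − A =
  [   1.00    -0.15     0.00]
  [   0.00     0.95    -0.30]
  [  -0.20    -0.35     1.00]
Cofactors of I−A, C_ij = (−1)^(i+j)·(minor ij) (rows/columns in the sector order above):
  C_11 = (0.95)(1.00) − (-0.30)(-0.35) = 0.8450
  C_12 = −[(0.00)(1.00) − (-0.30)(-0.20)] = 0.0600
  C_13 = (0.00)(-0.35) − (0.95)(-0.20) = 0.1900
  C_21 = −[(-0.15)(1.00) − (0.00)(-0.35)] = 0.1500
  C_22 = (1.00)(1.00) − (0.00)(-0.20) = 1.0000
  C_23 = −[(1.00)(-0.35) − (-0.15)(-0.20)] = 0.3800
  C_31 = (-0.15)(-0.30) − (0.00)(0.95) = 0.0450
  C_32 = −[(1.00)(-0.30) − (0.00)(0.00)] = 0.3000
  C_33 = (1.00)(0.95) − (-0.15)(0.00) = 0.9500
det(I−A) = Σ_j (I−A)_1j·C_1j = (1.00)(0.8450) + (-0.15)(0.0600) + (0.00)(0.1900) = 0.8360
adj(I−A) = Cᵀ =
  [ 0.8450   0.1500   0.0450]
  [ 0.0600   1.0000   0.3000]
  [ 0.1900   0.3800   0.9500]
(I − A)⁻¹ = adj(I−A) / det(I−A) ≈
  [   1.0108     0.1794     0.0538]
  [   0.0718     1.1962     0.3589]
  [   0.2273     0.4545     1.1364]
x = (I − A)⁻¹ d = adj(I−A)·d / det(I−A), with det(I−A) = 0.8360:
  x_1 = (0.8450·100 + 0.1500·470 + 0.0450·590) / 0.8360 = 181.55 / 0.8360 ≈ 217.17
  x_2 = (0.0600·100 + 1.0000·470 + 0.3000·590) / 0.8360 = 653.00 / 0.8360 ≈ 781.10
  x_3 = (0.1900·100 + 0.3800·470 + 0.9500·590) / 0.8360 = 758.10 / 0.8360 ≈ 906.82

x_1 = 217.17, x_2 = 781.10, x_3 = 906.82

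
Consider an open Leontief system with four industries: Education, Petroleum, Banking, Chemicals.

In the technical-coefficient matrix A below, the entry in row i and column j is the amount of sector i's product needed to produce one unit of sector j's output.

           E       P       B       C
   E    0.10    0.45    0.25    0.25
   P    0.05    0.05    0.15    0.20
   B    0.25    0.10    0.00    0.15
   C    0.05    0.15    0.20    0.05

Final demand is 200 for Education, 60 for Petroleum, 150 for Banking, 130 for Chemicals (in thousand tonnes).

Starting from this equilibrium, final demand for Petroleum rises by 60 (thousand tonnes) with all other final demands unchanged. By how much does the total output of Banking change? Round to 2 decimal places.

Δx_B = 22.09

I − A =
  [   0.90    -0.45    -0.25    -0.25]
  [  -0.05     0.95    -0.15    -0.20]
  [  -0.25    -0.10     1.00    -0.15]
  [  -0.05    -0.15    -0.20     0.95]
Compute the cofactors C_ij = (−1)^(i+j)·(3×3 minor ij) of I−A; the adjugate is their transpose:
adj(I−A) = Cᵀ =
  [ 0.822375   0.485875   0.353375   0.374500]
  [ 0.102750   0.741750   0.179250   0.211500]
  [ 0.232125   0.224125   0.745625   0.226000]
  [ 0.108375   0.189875   0.203875   0.741500]
det(I−A) = Σ_j (I−A)_1j·C_1j = (0.90)(0.822375) + (-0.45)(0.102750) + (-0.25)(0.232125) + (-0.25)(0.108375) = 0.608775
(I − A)⁻¹ = adj(I−A) / det(I−A) ≈
  [   1.3509     0.7981     0.5805     0.6152]
  [   0.1688     1.2184     0.2944     0.3474]
  [   0.3813     0.3682     1.2248     0.3712]
  [   0.1780     0.3119     0.3349     1.2180]
Δx = (I − A)⁻¹ Δd with Δd having +60 in the Petroleum component and 0 elsewhere.
So Δx_B = L_BP · (+60), where L_BP = adj(I−A)_BP / det(I−A) = 0.224125 / 0.608775.
Δx_B = 0.224125 × (+60) / 0.608775 = 13.4475 / 0.608775 ≈ 22.09.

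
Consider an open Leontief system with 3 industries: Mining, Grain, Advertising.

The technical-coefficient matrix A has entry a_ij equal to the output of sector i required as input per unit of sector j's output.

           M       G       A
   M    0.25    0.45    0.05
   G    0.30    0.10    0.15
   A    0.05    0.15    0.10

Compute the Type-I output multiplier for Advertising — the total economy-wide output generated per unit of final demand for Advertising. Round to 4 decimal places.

I − A =
  [   0.75    -0.45    -0.05]
  [  -0.30     0.90    -0.15]
  [  -0.05    -0.15     0.90]
Cofactors of I−A, C_ij = (−1)^(i+j)·(minor ij) (rows/columns in the sector order above):
  C_11 = (0.90)(0.90) − (-0.15)(-0.15) = 0.7875
  C_12 = −[(-0.30)(0.90) − (-0.15)(-0.05)] = 0.2775
  C_13 = (-0.30)(-0.15) − (0.90)(-0.05) = 0.0900
  C_21 = −[(-0.45)(0.90) − (-0.05)(-0.15)] = 0.4125
  C_22 = (0.75)(0.90) − (-0.05)(-0.05) = 0.6725
  C_23 = −[(0.75)(-0.15) − (-0.45)(-0.05)] = 0.1350
  C_31 = (-0.45)(-0.15) − (-0.05)(0.90) = 0.1125
  C_32 = −[(0.75)(-0.15) − (-0.05)(-0.30)] = 0.1275
  C_33 = (0.75)(0.90) − (-0.45)(-0.30) = 0.5400
det(I−A) = Σ_j (I−A)_1j·C_1j = (0.75)(0.7875) + (-0.45)(0.2775) + (-0.05)(0.0900) = 0.46125
adj(I−A) = Cᵀ =
  [ 0.7875   0.4125   0.1125]
  [ 0.2775   0.6725   0.1275]
  [ 0.0900   0.1350   0.5400]
(I − A)⁻¹ = adj(I−A) / det(I−A) ≈
  [   1.70732     0.89431     0.24390]
  [   0.60163     1.45799     0.27642]
  [   0.19512     0.29268     1.17073]
The output multiplier for sector j is the column-j sum of the Leontief inverse (I − A)⁻¹ = adj(I−A) / det(I−A).
Column A of adj(I−A): (0.1125, 0.1275, 0.5400); det(I−A) = 0.46125.
m_A = (0.1125 + 0.1275 + 0.5400) / 0.46125 = 0.78 / 0.46125 ≈ 1.6911.

m_A = 1.6911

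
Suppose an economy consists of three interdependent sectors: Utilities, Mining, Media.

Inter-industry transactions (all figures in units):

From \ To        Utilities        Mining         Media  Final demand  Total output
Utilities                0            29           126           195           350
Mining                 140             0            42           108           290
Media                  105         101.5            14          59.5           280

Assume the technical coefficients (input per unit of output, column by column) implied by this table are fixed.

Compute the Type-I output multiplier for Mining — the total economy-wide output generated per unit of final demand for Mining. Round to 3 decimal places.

m_2 = 2.203

Technical coefficients a_ij = z_ij / X_j:
  a_11 = 0/350 = 0.00, a_21 = 140/350 = 0.40, a_31 = 105/350 = 0.30
  a_12 = 29/290 = 0.10, a_22 = 0/290 = 0.00, a_32 = 101.5/290 = 0.35
  a_13 = 126/280 = 0.45, a_23 = 42/280 = 0.15, a_33 = 14/280 = 0.05
I − A =
  [   1.00    -0.10    -0.45]
  [  -0.40     1.00    -0.15]
  [  -0.30    -0.35     0.95]
Cofactors of I−A, C_ij = (−1)^(i+j)·(minor ij) (rows/columns in the sector order above):
  C_11 = (1.00)(0.95) − (-0.15)(-0.35) = 0.8975
  C_12 = −[(-0.40)(0.95) − (-0.15)(-0.30)] = 0.4250
  C_13 = (-0.40)(-0.35) − (1.00)(-0.30) = 0.4400
  C_21 = −[(-0.10)(0.95) − (-0.45)(-0.35)] = 0.2525
  C_22 = (1.00)(0.95) − (-0.45)(-0.30) = 0.8150
  C_23 = −[(1.00)(-0.35) − (-0.10)(-0.30)] = 0.3800
  C_31 = (-0.10)(-0.15) − (-0.45)(1.00) = 0.4650
  C_32 = −[(1.00)(-0.15) − (-0.45)(-0.40)] = 0.3300
  C_33 = (1.00)(1.00) − (-0.10)(-0.40) = 0.9600
det(I−A) = Σ_j (I−A)_1j·C_1j = (1.00)(0.8975) + (-0.10)(0.4250) + (-0.45)(0.4400) = 0.6570
adj(I−A) = Cᵀ =
  [ 0.8975   0.2525   0.4650]
  [ 0.4250   0.8150   0.3300]
  [ 0.4400   0.3800   0.9600]
(I − A)⁻¹ = adj(I−A) / det(I−A) ≈
  [   1.3661     0.3843     0.7078]
  [   0.6469     1.2405     0.5023]
  [   0.6697     0.5784     1.4612]
The output multiplier for sector j is the column-j sum of the Leontief inverse (I − A)⁻¹ = adj(I−A) / det(I−A).
Column 2 of adj(I−A): (0.2525, 0.8150, 0.3800); det(I−A) = 0.6570.
m_2 = (0.2525 + 0.8150 + 0.3800) / 0.6570 = 1.4475 / 0.6570 ≈ 2.203.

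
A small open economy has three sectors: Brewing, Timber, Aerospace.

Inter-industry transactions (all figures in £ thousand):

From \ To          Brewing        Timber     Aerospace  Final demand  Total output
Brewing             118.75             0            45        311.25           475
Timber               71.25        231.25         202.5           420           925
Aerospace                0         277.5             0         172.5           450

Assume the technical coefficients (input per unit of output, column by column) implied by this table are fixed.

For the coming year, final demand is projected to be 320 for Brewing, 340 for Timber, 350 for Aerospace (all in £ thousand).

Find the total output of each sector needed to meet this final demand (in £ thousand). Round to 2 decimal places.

Technical coefficients a_ij = z_ij / X_j:
  a_11 = 118.75/475 = 0.25, a_21 = 71.25/475 = 0.15, a_31 = 0/475 = 0.00
  a_12 = 0/925 = 0.00, a_22 = 231.25/925 = 0.25, a_32 = 277.5/925 = 0.30
  a_13 = 45/450 = 0.10, a_23 = 202.5/450 = 0.45, a_33 = 0/450 = 0.00
I − A =
  [   0.75     0.00    -0.10]
  [  -0.15     0.75    -0.45]
  [   0.00    -0.30     1.00]
Cofactors of I−A, C_ij = (−1)^(i+j)·(minor ij) (rows/columns in the sector order above):
  C_11 = (0.75)(1.00) − (-0.45)(-0.30) = 0.6150
  C_12 = −[(-0.15)(1.00) − (-0.45)(0.00)] = 0.1500
  C_13 = (-0.15)(-0.30) − (0.75)(0.00) = 0.0450
  C_21 = −[(0.00)(1.00) − (-0.10)(-0.30)] = 0.0300
  C_22 = (0.75)(1.00) − (-0.10)(0.00) = 0.7500
  C_23 = −[(0.75)(-0.30) − (0.00)(0.00)] = 0.2250
  C_31 = (0.00)(-0.45) − (-0.10)(0.75) = 0.0750
  C_32 = −[(0.75)(-0.45) − (-0.10)(-0.15)] = 0.3525
  C_33 = (0.75)(0.75) − (0.00)(-0.15) = 0.5625
det(I−A) = Σ_j (I−A)_1j·C_1j = (0.75)(0.6150) + (0.00)(0.1500) + (-0.10)(0.0450) = 0.45675
adj(I−A) = Cᵀ =
  [ 0.6150   0.0300   0.0750]
  [ 0.1500   0.7500   0.3525]
  [ 0.0450   0.2250   0.5625]
(I − A)⁻¹ = adj(I−A) / det(I−A) ≈
  [   1.3465     0.0657     0.1642]
  [   0.3284     1.6420     0.7718]
  [   0.0985     0.4926     1.2315]
x = (I − A)⁻¹ d = adj(I−A)·d / det(I−A), with det(I−A) = 0.45675:
  x_1 = (0.6150·320 + 0.0300·340 + 0.0750·350) / 0.45675 = 233.25 / 0.45675 ≈ 510.67
  x_2 = (0.1500·320 + 0.7500·340 + 0.3525·350) / 0.45675 = 426.375 / 0.45675 ≈ 933.50
  x_3 = (0.0450·320 + 0.2250·340 + 0.5625·350) / 0.45675 = 287.775 / 0.45675 ≈ 630.05

x_1 = 510.67, x_2 = 933.50, x_3 = 630.05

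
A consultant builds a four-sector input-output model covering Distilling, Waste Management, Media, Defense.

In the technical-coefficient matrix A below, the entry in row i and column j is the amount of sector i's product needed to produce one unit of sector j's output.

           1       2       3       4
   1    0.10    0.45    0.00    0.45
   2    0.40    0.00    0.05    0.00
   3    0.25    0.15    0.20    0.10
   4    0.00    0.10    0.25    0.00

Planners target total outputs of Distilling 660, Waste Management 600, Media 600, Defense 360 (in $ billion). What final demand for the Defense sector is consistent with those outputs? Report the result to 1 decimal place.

I − A =
  [   0.90    -0.45     0.00    -0.45]
  [  -0.40     1.00    -0.05     0.00]
  [  -0.25    -0.15     0.80    -0.10]
  [   0.00    -0.10    -0.25     1.00]
d = (I − A) x:
  d_1 = (+0.90)·660 + (-0.45)·600 + (+0.00)·600 + (-0.45)·360 = 162.0
  d_2 = (-0.40)·660 + (+1.00)·600 + (-0.05)·600 + (+0.00)·360 = 306.0
  d_3 = (-0.25)·660 + (-0.15)·600 + (+0.80)·600 + (-0.10)·360 = 189.0
  d_4 = (+0.00)·660 + (-0.10)·600 + (-0.25)·600 + (+1.00)·360 = 150.0

d_4 = 150.0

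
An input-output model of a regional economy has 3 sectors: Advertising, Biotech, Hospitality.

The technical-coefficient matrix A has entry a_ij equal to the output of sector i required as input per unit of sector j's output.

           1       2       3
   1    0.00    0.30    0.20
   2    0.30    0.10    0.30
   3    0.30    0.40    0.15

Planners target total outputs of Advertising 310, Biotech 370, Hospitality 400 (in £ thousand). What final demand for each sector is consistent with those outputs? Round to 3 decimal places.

I − A =
  [   1.00    -0.30    -0.20]
  [  -0.30     0.90    -0.30]
  [  -0.30    -0.40     0.85]
d = (I − A) x:
  d_1 = (+1.00)·310 + (-0.30)·370 + (-0.20)·400 = 119.000
  d_2 = (-0.30)·310 + (+0.90)·370 + (-0.30)·400 = 120.000
  d_3 = (-0.30)·310 + (-0.40)·370 + (+0.85)·400 = 99.000

d_1 = 119.000, d_2 = 120.000, d_3 = 99.000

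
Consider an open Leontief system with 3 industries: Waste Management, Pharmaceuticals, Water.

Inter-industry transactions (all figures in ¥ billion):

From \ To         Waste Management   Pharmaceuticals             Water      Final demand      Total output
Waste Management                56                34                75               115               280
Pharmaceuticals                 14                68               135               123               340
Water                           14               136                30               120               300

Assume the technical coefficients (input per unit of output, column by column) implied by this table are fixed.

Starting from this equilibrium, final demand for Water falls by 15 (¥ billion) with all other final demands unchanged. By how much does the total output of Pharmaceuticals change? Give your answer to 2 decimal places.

Technical coefficients a_ij = z_ij / X_j:
  a_11 = 56/280 = 0.20, a_21 = 14/280 = 0.05, a_31 = 14/280 = 0.05
  a_12 = 34/340 = 0.10, a_22 = 68/340 = 0.20, a_32 = 136/340 = 0.40
  a_13 = 75/300 = 0.25, a_23 = 135/300 = 0.45, a_33 = 30/300 = 0.10
I − A =
  [   0.80    -0.10    -0.25]
  [  -0.05     0.80    -0.45]
  [  -0.05    -0.40     0.90]
Cofactors of I−A, C_ij = (−1)^(i+j)·(minor ij) (rows/columns in the sector order above):
  C_11 = (0.80)(0.90) − (-0.45)(-0.40) = 0.5400
  C_12 = −[(-0.05)(0.90) − (-0.45)(-0.05)] = 0.0675
  C_13 = (-0.05)(-0.40) − (0.80)(-0.05) = 0.0600
  C_21 = −[(-0.10)(0.90) − (-0.25)(-0.40)] = 0.1900
  C_22 = (0.80)(0.90) − (-0.25)(-0.05) = 0.7075
  C_23 = −[(0.80)(-0.40) − (-0.10)(-0.05)] = 0.3250
  C_31 = (-0.10)(-0.45) − (-0.25)(0.80) = 0.2450
  C_32 = −[(0.80)(-0.45) − (-0.25)(-0.05)] = 0.3725
  C_33 = (0.80)(0.80) − (-0.10)(-0.05) = 0.6350
det(I−A) = Σ_j (I−A)_1j·C_1j = (0.80)(0.5400) + (-0.10)(0.0675) + (-0.25)(0.0600) = 0.41025
adj(I−A) = Cᵀ =
  [ 0.5400   0.1900   0.2450]
  [ 0.0675   0.7075   0.3725]
  [ 0.0600   0.3250   0.6350]
(I − A)⁻¹ = adj(I−A) / det(I−A) ≈
  [   1.3163     0.4631     0.5972]
  [   0.1645     1.7246     0.9080]
  [   0.1463     0.7922     1.5478]
Δx = (I − A)⁻¹ Δd with Δd having -15 in the Water component and 0 elsewhere.
So Δx_2 = L_23 · (-15), where L_23 = adj(I−A)_23 / det(I−A) = 0.3725 / 0.41025.
Δx_2 = 0.3725 × (-15) / 0.41025 = -5.5875 / 0.41025 ≈ -13.62.

Δx_2 = -13.62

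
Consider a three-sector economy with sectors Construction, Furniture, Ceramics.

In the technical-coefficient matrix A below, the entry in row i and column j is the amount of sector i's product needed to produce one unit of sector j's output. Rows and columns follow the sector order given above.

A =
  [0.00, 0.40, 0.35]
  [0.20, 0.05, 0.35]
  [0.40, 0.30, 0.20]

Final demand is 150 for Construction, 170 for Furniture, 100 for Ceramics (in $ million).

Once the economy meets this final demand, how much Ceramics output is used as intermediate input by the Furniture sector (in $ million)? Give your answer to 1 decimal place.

z_32 = 156.9

I − A =
  [   1.00    -0.40    -0.35]
  [  -0.20     0.95    -0.35]
  [  -0.40    -0.30     0.80]
Cofactors of I−A, C_ij = (−1)^(i+j)·(minor ij) (rows/columns in the sector order above):
  C_11 = (0.95)(0.80) − (-0.35)(-0.30) = 0.6550
  C_12 = −[(-0.20)(0.80) − (-0.35)(-0.40)] = 0.3000
  C_13 = (-0.20)(-0.30) − (0.95)(-0.40) = 0.4400
  C_21 = −[(-0.40)(0.80) − (-0.35)(-0.30)] = 0.4250
  C_22 = (1.00)(0.80) − (-0.35)(-0.40) = 0.6600
  C_23 = −[(1.00)(-0.30) − (-0.40)(-0.40)] = 0.4600
  C_31 = (-0.40)(-0.35) − (-0.35)(0.95) = 0.4725
  C_32 = −[(1.00)(-0.35) − (-0.35)(-0.20)] = 0.4200
  C_33 = (1.00)(0.95) − (-0.40)(-0.20) = 0.8700
det(I−A) = Σ_j (I−A)_1j·C_1j = (1.00)(0.6550) + (-0.40)(0.3000) + (-0.35)(0.4400) = 0.3810
adj(I−A) = Cᵀ =
  [ 0.6550   0.4250   0.4725]
  [ 0.3000   0.6600   0.4200]
  [ 0.4400   0.4600   0.8700]
(I − A)⁻¹ = adj(I−A) / det(I−A) ≈
  [   1.7192     1.1155     1.2402]
  [   0.7874     1.7323     1.1024]
  [   1.1549     1.2073     2.2835]
First solve x = (I − A)⁻¹ d = adj(I−A)·d / det(I−A); in particular x_2 = (0.3000·150 + 0.6600·170 + 0.4200·100) / 0.3810 = 199.20 / 0.3810 ≈ 522.835.
Intermediate flow from 3 to 2: z_32 = a_32 · x_2 = 0.30 × 199.20 / 0.3810 = 59.76 / 0.3810 ≈ 156.9.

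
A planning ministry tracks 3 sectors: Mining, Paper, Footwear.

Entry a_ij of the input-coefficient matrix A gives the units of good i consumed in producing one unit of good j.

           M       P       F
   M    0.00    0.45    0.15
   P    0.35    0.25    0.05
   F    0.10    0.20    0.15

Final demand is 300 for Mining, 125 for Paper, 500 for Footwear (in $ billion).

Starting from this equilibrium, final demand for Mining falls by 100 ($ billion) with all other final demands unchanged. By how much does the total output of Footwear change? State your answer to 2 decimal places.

Δx_F = -30.88

I − A =
  [   1.00    -0.45    -0.15]
  [  -0.35     0.75    -0.05]
  [  -0.10    -0.20     0.85]
Cofactors of I−A, C_ij = (−1)^(i+j)·(minor ij) (rows/columns in the sector order above):
  C_11 = (0.75)(0.85) − (-0.05)(-0.20) = 0.6275
  C_12 = −[(-0.35)(0.85) − (-0.05)(-0.10)] = 0.3025
  C_13 = (-0.35)(-0.20) − (0.75)(-0.10) = 0.1450
  C_21 = −[(-0.45)(0.85) − (-0.15)(-0.20)] = 0.4125
  C_22 = (1.00)(0.85) − (-0.15)(-0.10) = 0.8350
  C_23 = −[(1.00)(-0.20) − (-0.45)(-0.10)] = 0.2450
  C_31 = (-0.45)(-0.05) − (-0.15)(0.75) = 0.1350
  C_32 = −[(1.00)(-0.05) − (-0.15)(-0.35)] = 0.1025
  C_33 = (1.00)(0.75) − (-0.45)(-0.35) = 0.5925
det(I−A) = Σ_j (I−A)_1j·C_1j = (1.00)(0.6275) + (-0.45)(0.3025) + (-0.15)(0.1450) = 0.469625
adj(I−A) = Cᵀ =
  [ 0.6275   0.4125   0.1350]
  [ 0.3025   0.8350   0.1025]
  [ 0.1450   0.2450   0.5925]
(I − A)⁻¹ = adj(I−A) / det(I−A) ≈
  [   1.3362     0.8784     0.2875]
  [   0.6441     1.7780     0.2183]
  [   0.3088     0.5217     1.2616]
Δx = (I − A)⁻¹ Δd with Δd having -100 in the Mining component and 0 elsewhere.
So Δx_F = L_FM · (-100), where L_FM = adj(I−A)_FM / det(I−A) = 0.1450 / 0.469625.
Δx_F = 0.1450 × (-100) / 0.469625 = -14.50 / 0.469625 ≈ -30.88.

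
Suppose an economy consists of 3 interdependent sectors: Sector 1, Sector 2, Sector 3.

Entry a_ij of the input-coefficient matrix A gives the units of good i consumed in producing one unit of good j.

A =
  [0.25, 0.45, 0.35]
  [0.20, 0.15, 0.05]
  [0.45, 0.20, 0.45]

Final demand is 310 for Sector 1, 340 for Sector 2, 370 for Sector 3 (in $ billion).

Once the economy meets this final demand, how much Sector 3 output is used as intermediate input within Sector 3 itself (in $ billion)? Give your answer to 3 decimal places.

z_33 = 1504.369

I − A =
  [   0.75    -0.45    -0.35]
  [  -0.20     0.85    -0.05]
  [  -0.45    -0.20     0.55]
Cofactors of I−A, C_ij = (−1)^(i+j)·(minor ij) (rows/columns in the sector order above):
  C_11 = (0.85)(0.55) − (-0.05)(-0.20) = 0.4575
  C_12 = −[(-0.20)(0.55) − (-0.05)(-0.45)] = 0.1325
  C_13 = (-0.20)(-0.20) − (0.85)(-0.45) = 0.4225
  C_21 = −[(-0.45)(0.55) − (-0.35)(-0.20)] = 0.3175
  C_22 = (0.75)(0.55) − (-0.35)(-0.45) = 0.2550
  C_23 = −[(0.75)(-0.20) − (-0.45)(-0.45)] = 0.3525
  C_31 = (-0.45)(-0.05) − (-0.35)(0.85) = 0.3200
  C_32 = −[(0.75)(-0.05) − (-0.35)(-0.20)] = 0.1075
  C_33 = (0.75)(0.85) − (-0.45)(-0.20) = 0.5475
det(I−A) = Σ_j (I−A)_1j·C_1j = (0.75)(0.4575) + (-0.45)(0.1325) + (-0.35)(0.4225) = 0.135625
adj(I−A) = Cᵀ =
  [ 0.4575   0.3175   0.3200]
  [ 0.1325   0.2550   0.1075]
  [ 0.4225   0.3525   0.5475]
(I − A)⁻¹ = adj(I−A) / det(I−A) ≈
  [   3.3733     2.3410     2.3594]
  [   0.9770     1.8802     0.7926]
  [   3.1152     2.5991     4.0369]
First solve x = (I − A)⁻¹ d = adj(I−A)·d / det(I−A); in particular x_3 = (0.4225·310 + 0.3525·340 + 0.5475·370) / 0.135625 = 453.40 / 0.135625 ≈ 3343.04147.
Intermediate flow from 3 to 3: z_33 = a_33 · x_3 = 0.45 × 453.40 / 0.135625 = 204.03 / 0.135625 ≈ 1504.369.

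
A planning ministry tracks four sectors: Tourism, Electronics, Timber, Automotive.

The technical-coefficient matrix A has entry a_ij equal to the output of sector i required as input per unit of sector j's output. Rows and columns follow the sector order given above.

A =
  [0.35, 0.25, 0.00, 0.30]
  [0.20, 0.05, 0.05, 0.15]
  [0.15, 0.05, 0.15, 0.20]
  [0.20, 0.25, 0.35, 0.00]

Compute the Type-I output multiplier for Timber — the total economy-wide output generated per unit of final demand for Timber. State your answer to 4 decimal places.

m_3 = 2.6979

I − A =
  [   0.65    -0.25     0.00    -0.30]
  [  -0.20     0.95    -0.05    -0.15]
  [  -0.15    -0.05     0.85    -0.20]
  [  -0.20    -0.25    -0.35     1.00]
Compute the cofactors C_ij = (−1)^(i+j)·(3×3 minor ij) of I−A; the adjugate is their transpose:
adj(I−A) = Cᵀ =
  [ 0.701500   0.264000   0.129125   0.275875]
  [ 0.198875   0.440250   0.084625   0.142625]
  [ 0.196375   0.120750   0.463625   0.169750]
  [ 0.258750   0.205125   0.209250   0.478875]
det(I−A) = Σ_j (I−A)_1j·C_1j = (0.65)(0.701500) + (-0.25)(0.198875) + (0.00)(0.196375) + (-0.30)(0.258750) = 0.32863125
(I − A)⁻¹ = adj(I−A) / det(I−A) ≈
  [   2.13461     0.80333     0.39292     0.83947]
  [   0.60516     1.33965     0.25751     0.43400]
  [   0.59755     0.36743     1.41078     0.51654]
  [   0.78736     0.62418     0.63673     1.45718]
The output multiplier for sector j is the column-j sum of the Leontief inverse (I − A)⁻¹ = adj(I−A) / det(I−A).
Column 3 of adj(I−A): (0.129125, 0.084625, 0.463625, 0.209250); det(I−A) = 0.32863125.
m_3 = (0.129125 + 0.084625 + 0.463625 + 0.209250) / 0.32863125 = 0.886625 / 0.32863125 ≈ 2.6979.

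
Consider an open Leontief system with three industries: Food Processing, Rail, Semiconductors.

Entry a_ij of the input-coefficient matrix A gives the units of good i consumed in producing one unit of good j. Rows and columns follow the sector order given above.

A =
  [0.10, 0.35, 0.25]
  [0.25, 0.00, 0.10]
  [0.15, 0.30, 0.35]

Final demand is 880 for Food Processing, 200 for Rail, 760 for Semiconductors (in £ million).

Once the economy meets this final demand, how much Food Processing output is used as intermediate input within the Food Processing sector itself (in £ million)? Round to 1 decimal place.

z_11 = 187.1

I − A =
  [   0.90    -0.35    -0.25]
  [  -0.25     1.00    -0.10]
  [  -0.15    -0.30     0.65]
Cofactors of I−A, C_ij = (−1)^(i+j)·(minor ij) (rows/columns in the sector order above):
  C_11 = (1.00)(0.65) − (-0.10)(-0.30) = 0.6200
  C_12 = −[(-0.25)(0.65) − (-0.10)(-0.15)] = 0.1775
  C_13 = (-0.25)(-0.30) − (1.00)(-0.15) = 0.2250
  C_21 = −[(-0.35)(0.65) − (-0.25)(-0.30)] = 0.3025
  C_22 = (0.90)(0.65) − (-0.25)(-0.15) = 0.5475
  C_23 = −[(0.90)(-0.30) − (-0.35)(-0.15)] = 0.3225
  C_31 = (-0.35)(-0.10) − (-0.25)(1.00) = 0.2850
  C_32 = −[(0.90)(-0.10) − (-0.25)(-0.25)] = 0.1525
  C_33 = (0.90)(1.00) − (-0.35)(-0.25) = 0.8125
det(I−A) = Σ_j (I−A)_1j·C_1j = (0.90)(0.6200) + (-0.35)(0.1775) + (-0.25)(0.2250) = 0.439625
adj(I−A) = Cᵀ =
  [ 0.6200   0.3025   0.2850]
  [ 0.1775   0.5475   0.1525]
  [ 0.2250   0.3225   0.8125]
(I − A)⁻¹ = adj(I−A) / det(I−A) ≈
  [   1.4103     0.6881     0.6483]
  [   0.4038     1.2454     0.3469]
  [   0.5118     0.7336     1.8482]
First solve x = (I − A)⁻¹ d = adj(I−A)·d / det(I−A); in particular x_1 = (0.6200·880 + 0.3025·200 + 0.2850·760) / 0.439625 = 822.70 / 0.439625 ≈ 1871.368.
Intermediate flow from 1 to 1: z_11 = a_11 · x_1 = 0.10 × 822.70 / 0.439625 = 82.27 / 0.439625 ≈ 187.1.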